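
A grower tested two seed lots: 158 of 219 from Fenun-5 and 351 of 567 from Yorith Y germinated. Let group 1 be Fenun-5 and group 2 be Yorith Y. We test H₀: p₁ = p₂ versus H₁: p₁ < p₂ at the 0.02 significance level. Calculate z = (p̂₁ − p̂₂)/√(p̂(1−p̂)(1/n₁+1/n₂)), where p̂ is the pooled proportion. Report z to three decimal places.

z = 2.695

p̂₁ = 158/219 ≈ 0.721461, p̂₂ = 351/567 ≈ 0.619048.
Pooled p̂ = (158+351)/(219+567) = 509/786 = 0.647583.
SE = √(p̂(1−p̂)(1/n₁+1/n₂)) = √(0.647583·0.352417·0.00632988) = √(0.0014446) = 0.038008.
z = (0.721461 − 0.619048)/0.038008 = 0.102413/0.038008 = 2.695.
p-value = P(Z < 2.695) ≈ 0.9965. With α = 0.02, fail to reject H₀.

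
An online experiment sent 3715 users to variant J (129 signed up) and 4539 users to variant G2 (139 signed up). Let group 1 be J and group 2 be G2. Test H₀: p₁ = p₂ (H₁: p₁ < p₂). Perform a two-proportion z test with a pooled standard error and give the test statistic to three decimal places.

p̂₁ = 129/3715 = 0.03472, p̂₂ = 139/4539 = 0.03062.
Pooled p̂ = (129+139)/(3715+4539) = 268/8254 = 0.03247.
SE = √(0.0314149 × 0.000489492) = 0.00392.
z = (0.03472 − 0.03062)/0.00392 = 0.00410/0.00392 = 1.046.

z = 1.046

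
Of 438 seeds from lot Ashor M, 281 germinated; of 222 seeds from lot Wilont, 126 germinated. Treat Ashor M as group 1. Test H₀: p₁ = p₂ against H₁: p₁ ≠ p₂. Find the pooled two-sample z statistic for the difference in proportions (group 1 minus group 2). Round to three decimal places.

z = 1.847

p̂₁ = 281/438 ≈ 0.64155, p̂₂ = 126/222 ≈ 0.56757.
Pooled p̂ = (281+126)/(438+222) = 407/660 = 0.61667.
SE = √(p̂(1−p̂)(1/n₁+1/n₂)) = √(0.61667·0.38333·0.00678761) = √(0.00160452) = 0.04006.
z = (0.64155 − 0.56757)/0.04006 = 0.07398/0.04006 = 1.847.
p-value = 2·P(Z > 1.847) ≈ 0.0647.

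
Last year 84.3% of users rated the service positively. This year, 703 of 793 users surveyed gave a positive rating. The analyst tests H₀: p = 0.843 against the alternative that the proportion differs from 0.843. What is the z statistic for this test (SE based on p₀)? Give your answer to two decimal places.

z = 3.37

p̂ = 703/793 = 0.8865.
SE = √(p₀(1−p₀)/n) = √(0.13235/793) = 0.0129.
z = (0.8865 − 0.843)/0.0129 = 0.0435/0.0129 = 3.37.
Two-sided p-value ≈ 2·Φ(−3.368) = 0.0008.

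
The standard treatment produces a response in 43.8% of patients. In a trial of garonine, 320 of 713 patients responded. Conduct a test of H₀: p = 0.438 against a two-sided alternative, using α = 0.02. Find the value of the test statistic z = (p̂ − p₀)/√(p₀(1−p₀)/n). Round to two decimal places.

z = 0.58

p̂ = 320/713 ≈ 0.4488.
Standard error under H₀: √(0.438×0.562/713) = 0.0186.
z = (0.4488 − 0.438)/0.0186 = 0.0108/0.0186 = 0.58.
Two-sided p-value ≈ 2·Φ(−0.582) = 0.5608. With α = 0.02, fail to reject H₀.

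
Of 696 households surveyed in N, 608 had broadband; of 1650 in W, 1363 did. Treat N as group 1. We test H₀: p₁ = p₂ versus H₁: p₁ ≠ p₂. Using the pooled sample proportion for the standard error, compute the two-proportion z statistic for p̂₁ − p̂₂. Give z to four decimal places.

z = 2.8679

p̂₁ = 608/696 ≈ 0.8735632, p̂₂ = 1363/1650 ≈ 0.8260606.
Pooled p̂ = (608+1363)/(696+1650) = 1971/2346 = 0.8401535.
SE = √(0.134296 × 0.00204284) = 0.0165634.
z = (0.8735632 − 0.8260606)/0.0165634 = 0.0475026/0.0165634 = 2.8679.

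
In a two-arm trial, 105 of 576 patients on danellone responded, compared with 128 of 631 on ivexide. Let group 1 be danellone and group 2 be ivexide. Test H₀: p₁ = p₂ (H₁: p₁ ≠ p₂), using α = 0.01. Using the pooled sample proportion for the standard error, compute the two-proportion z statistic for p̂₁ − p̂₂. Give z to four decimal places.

z = -0.9040

p̂₁ = 105/576 = 0.182292, p̂₂ = 128/631 = 0.202853.
Pooled p̂ = (105+128)/(576+631) = 233/1207 = 0.193041.
SE = √(p̂(1−p̂)(1/n₁+1/n₂)) = √(0.193041·0.806959·0.0033209) = √(0.000517316) = 0.022745.
z = (0.182292 − 0.202853)/0.022745 = -0.020561/0.022745 = -0.9040.
Two-sided p-value ≈ 2·Φ(−0.904) = 0.3660; since p > α = 0.01, fail to reject H₀.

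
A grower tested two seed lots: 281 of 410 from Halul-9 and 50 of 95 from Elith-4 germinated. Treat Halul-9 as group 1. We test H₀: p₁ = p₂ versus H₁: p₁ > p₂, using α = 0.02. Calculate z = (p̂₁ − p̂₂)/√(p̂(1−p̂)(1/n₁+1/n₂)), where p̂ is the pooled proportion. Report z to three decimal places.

p̂₁ = 281/410 ≈ 0.68537, p̂₂ = 50/95 ≈ 0.52632.
Pooled p̂ = (281+50)/(410+95) = 331/505 = 0.65545.
SE = √(0.225837 × 0.0129653) = 0.05411.
z = (0.68537 − 0.52632)/0.05411 = 0.15905/0.05411 = 2.939.
p-value = P(Z > 2.939) ≈ 0.0016; since p < α = 0.02, reject H₀.

z = 2.939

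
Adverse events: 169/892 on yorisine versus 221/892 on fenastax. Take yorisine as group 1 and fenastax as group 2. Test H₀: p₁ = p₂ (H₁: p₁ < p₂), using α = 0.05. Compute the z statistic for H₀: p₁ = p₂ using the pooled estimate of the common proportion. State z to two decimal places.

p̂₁ = 169/892 = 0.18946, p̂₂ = 221/892 = 0.24776.
Pooled p̂ = (169+221)/(892+892) = 390/1784 = 0.21861.
SE = √(0.17082 × 0.00224215) = 0.01957.
z = (0.18946 − 0.24776)/0.01957 = -0.05830/0.01957 = -2.98.
p-value = P(Z < -2.979) ≈ 0.0014; since p < α = 0.05, reject H₀.

z = -2.98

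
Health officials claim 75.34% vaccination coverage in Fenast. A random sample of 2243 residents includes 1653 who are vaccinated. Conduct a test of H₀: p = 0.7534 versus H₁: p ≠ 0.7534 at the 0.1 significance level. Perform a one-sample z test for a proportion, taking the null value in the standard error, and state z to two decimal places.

z = -1.81

p̂ = 1653/2243 ≈ 0.73696.
SE = √(p₀(1−p₀)/n) = √(0.18579/2243) = 0.00910.
z = (0.73696 − 0.7534)/0.00910 = -0.01644/0.00910 = -1.81.
Two-sided p-value ≈ 2·Φ(−1.806) = 0.0709; since p < α = 0.1, reject H₀.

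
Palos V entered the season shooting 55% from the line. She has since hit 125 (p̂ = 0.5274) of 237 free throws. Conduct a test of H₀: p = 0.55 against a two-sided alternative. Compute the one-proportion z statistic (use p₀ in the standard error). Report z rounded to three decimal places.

z = -0.699

p̂ = 125/237 ≈ 0.527426.
Under H₀, SE = √(0.55·0.45/237) = √(0.0010443) = 0.032316.
z = (0.527426 − 0.55)/0.032316 = -0.022574/0.032316 = -0.699.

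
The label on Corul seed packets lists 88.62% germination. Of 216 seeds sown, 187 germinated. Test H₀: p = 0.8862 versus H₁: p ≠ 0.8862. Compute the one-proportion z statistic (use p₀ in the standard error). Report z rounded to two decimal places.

p̂ = 187/216 ≈ 0.8657.
SE = √(p₀(1−p₀)/n) = √(0.10085/216) = 0.0216.
z = (0.8657 − 0.8862)/0.0216 = -0.0205/0.0216 = -0.95.

z = -0.95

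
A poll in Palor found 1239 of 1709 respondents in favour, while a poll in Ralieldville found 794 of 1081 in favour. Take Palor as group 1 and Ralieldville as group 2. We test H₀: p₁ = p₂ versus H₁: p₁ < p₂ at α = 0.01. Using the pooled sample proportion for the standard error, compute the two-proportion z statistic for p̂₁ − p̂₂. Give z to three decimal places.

z = -0.551

p̂₁ = 1239/1709 ≈ 0.72499, p̂₂ = 794/1081 ≈ 0.73451.
Pooled p̂ = (1239+794)/(1709+1081) = 2033/2790 = 0.72867.
SE = √(p̂(1−p̂)(1/n₁+1/n₂)) = √(0.72867·0.27133·0.00151021) = √(0.00029858) = 0.01728.
z = (0.72499 − 0.73451)/0.01728 = -0.00952/0.01728 = -0.551.
p-value = P(Z < -0.551) ≈ 0.2908, so at α = 0.01 we fail to reject H₀.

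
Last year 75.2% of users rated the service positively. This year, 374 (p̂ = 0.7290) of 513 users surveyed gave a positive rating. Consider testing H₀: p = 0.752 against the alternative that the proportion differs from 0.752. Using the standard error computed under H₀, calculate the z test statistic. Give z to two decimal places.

p̂ = 374/513 = 0.7290.
Under H₀, SE = √(0.752·0.248/513) = √(0.00036354) = 0.0191.
z = (0.7290 − 0.752)/0.0191 = -0.0230/0.0191 = -1.20.
p-value = 2·P(Z > 1.204) ≈ 0.2286.

z = -1.20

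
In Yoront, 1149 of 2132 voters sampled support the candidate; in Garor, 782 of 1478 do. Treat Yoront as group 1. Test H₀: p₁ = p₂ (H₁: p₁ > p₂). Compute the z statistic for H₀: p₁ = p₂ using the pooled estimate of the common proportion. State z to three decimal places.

z = 0.583

p̂₁ = 1149/2132 = 0.53893, p̂₂ = 782/1478 = 0.52909.
Pooled p̂ = (1149+782)/(2132+1478) = 1931/3610 = 0.53490.
SE = √(0.248782 × 0.00114563) = 0.01688.
z = (0.53893 − 0.52909)/0.01688 = 0.00984/0.01688 = 0.583.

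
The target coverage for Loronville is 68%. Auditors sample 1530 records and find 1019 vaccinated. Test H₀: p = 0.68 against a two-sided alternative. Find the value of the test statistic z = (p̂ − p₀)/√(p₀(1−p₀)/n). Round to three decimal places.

p̂ = 1019/1530 = 0.66601.
SE = √(p₀(1−p₀)/n) = √(0.2176/1530) = 0.01193.
z = (0.66601 − 0.68)/0.01193 = -0.01399/0.01193 = -1.173.

z = -1.173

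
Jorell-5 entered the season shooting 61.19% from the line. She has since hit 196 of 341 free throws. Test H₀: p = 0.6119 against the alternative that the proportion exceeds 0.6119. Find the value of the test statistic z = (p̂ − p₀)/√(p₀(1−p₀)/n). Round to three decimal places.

z = -1.407

p̂ = 196/341 = 0.57478.
Standard error under H₀: √(0.6119×0.3881/341) = 0.02639.
z = (0.57478 − 0.6119)/0.02639 = -0.03712/0.02639 = -1.407.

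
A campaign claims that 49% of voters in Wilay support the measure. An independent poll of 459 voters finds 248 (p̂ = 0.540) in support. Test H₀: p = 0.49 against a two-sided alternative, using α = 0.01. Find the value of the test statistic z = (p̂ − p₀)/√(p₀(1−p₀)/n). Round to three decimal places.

z = 2.156

p̂ = 248/459 ≈ 0.54031.
Under H₀, SE = √(0.49·0.51/459) = √(0.000544444) = 0.02333.
z = (0.54031 − 0.49)/0.02333 = 0.05031/0.02333 = 2.156.
p-value = 2·P(Z > 2.156) ≈ 0.0311. With α = 0.01, fail to reject H₀.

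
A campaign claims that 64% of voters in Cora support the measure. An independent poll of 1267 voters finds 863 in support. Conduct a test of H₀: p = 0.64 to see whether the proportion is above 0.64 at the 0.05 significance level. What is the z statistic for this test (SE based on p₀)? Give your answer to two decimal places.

z = 3.05

p̂ = 863/1267 ≈ 0.68114.
Standard error under H₀: √(0.64×0.36/1267) = 0.01349.
z = (0.68114 − 0.64)/0.01349 = 0.04114/0.01349 = 3.05.
p-value = P(Z > 3.051) ≈ 0.0011; since p < α = 0.05, reject H₀.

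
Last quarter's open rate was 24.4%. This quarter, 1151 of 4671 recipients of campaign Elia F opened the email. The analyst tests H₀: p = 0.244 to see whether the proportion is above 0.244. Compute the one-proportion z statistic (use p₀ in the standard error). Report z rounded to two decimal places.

p̂ = 1151/4671 ≈ 0.2464.
SE = √(p₀(1−p₀)/n) = √(0.18446/4671) = 0.0063.
z = (0.2464 − 0.244)/0.0063 = 0.0024/0.0063 = 0.38.

z = 0.38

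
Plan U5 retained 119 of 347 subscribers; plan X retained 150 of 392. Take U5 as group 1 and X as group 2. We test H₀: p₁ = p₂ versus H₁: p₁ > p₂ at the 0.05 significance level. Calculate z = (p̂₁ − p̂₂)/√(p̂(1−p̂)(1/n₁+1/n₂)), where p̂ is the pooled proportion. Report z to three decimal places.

p̂₁ = 119/347 = 0.34294, p̂₂ = 150/392 = 0.38265.
Pooled p̂ = (119+150)/(347+392) = 269/739 = 0.36401.
SE = √(p̂(1−p̂)(1/n₁+1/n₂)) = √(0.36401·0.63599·0.00543286) = √(0.00125774) = 0.03546.
z = (0.34294 − 0.38265)/0.03546 = -0.03971/0.03546 = -1.120.
p-value = P(Z > -1.120) ≈ 0.8686. With α = 0.05, fail to reject H₀.

z = -1.120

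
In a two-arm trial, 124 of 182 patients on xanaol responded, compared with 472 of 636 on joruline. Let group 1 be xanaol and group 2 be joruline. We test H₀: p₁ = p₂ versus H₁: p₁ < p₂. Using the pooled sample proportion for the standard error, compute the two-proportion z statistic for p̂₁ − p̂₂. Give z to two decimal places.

z = -1.63

p̂₁ = 124/182 ≈ 0.6813, p̂₂ = 472/636 ≈ 0.7421.
Pooled p̂ = (124+472)/(182+636) = 596/818 = 0.7286.
SE = √(p̂(1−p̂)(1/n₁+1/n₂)) = √(0.7286·0.2714·0.00706683) = √(0.00139739) = 0.0374.
z = (0.6813 − 0.7421)/0.0374 = -0.0608/0.0374 = -1.63.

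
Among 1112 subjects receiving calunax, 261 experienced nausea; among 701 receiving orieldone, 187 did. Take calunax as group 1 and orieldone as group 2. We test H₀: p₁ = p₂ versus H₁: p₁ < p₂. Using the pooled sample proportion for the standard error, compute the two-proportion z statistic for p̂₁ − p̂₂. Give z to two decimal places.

p̂₁ = 261/1112 = 0.2347, p̂₂ = 187/701 = 0.2668.
Pooled p̂ = (261+187)/(1112+701) = 448/1813 = 0.2471.
SE = √(0.186044 × 0.00232581) = 0.0208.
z = (0.2347 − 0.2668)/0.0208 = -0.0321/0.0208 = -1.54.

z = -1.54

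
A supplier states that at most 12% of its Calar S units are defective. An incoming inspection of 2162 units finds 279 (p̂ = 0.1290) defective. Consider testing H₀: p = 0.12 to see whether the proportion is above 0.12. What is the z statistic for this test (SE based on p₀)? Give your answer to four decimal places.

z = 1.2945

p̂ = 279/2162 ≈ 0.129047.
Under H₀, SE = √(0.12·0.88/2162) = √(4.88437e-05) = 0.006989.
z = (0.129047 − 0.12)/0.006989 = 0.009047/0.006989 = 1.2945.
p-value = P(Z > 1.295) ≈ 0.0977.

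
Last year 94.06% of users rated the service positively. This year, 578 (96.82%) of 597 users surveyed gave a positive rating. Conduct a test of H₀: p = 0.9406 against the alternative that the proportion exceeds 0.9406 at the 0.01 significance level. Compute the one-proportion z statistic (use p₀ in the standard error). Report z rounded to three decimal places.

z = 2.850

p̂ = 578/597 = 0.968174.
Standard error under H₀: √(0.9406×0.0594/597) = 0.009674.
z = (0.968174 − 0.9406)/0.009674 = 0.027574/0.009674 = 2.850.
p-value = P(Z > 2.850) ≈ 0.0022. With α = 0.01, reject H₀.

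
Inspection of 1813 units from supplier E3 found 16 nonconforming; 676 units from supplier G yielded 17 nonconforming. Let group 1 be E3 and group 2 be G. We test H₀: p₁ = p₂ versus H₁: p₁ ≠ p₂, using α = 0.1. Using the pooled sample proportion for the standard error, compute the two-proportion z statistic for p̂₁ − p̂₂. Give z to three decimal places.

z = -3.167

p̂₁ = 16/1813 ≈ 0.008825, p̂₂ = 17/676 ≈ 0.025148.
Pooled p̂ = (16+17)/(1813+676) = 33/2489 = 0.013258.
SE = √(0.0130826 × 0.00203086) = 0.005154.
z = (0.008825 − 0.025148)/0.005154 = -0.016323/0.005154 = -3.167.
p-value = 2·P(Z > 3.167) ≈ 0.0015. With α = 0.1, reject H₀.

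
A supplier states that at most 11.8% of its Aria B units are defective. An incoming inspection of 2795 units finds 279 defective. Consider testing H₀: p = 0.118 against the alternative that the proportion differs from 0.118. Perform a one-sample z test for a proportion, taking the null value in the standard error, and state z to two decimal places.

z = -2.98

p̂ = 279/2795 ≈ 0.0998.
Standard error under H₀: √(0.118×0.882/2795) = 0.0061.
z = (0.0998 − 0.118)/0.0061 = -0.0182/0.0061 = -2.98.
p-value = 2·P(Z > 2.979) ≈ 0.0029.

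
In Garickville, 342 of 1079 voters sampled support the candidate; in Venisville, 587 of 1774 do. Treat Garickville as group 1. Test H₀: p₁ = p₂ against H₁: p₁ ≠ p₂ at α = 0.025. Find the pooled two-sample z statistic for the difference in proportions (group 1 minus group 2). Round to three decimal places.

p̂₁ = 342/1079 ≈ 0.31696, p̂₂ = 587/1774 ≈ 0.33089.
Pooled p̂ = (342+587)/(1079+1774) = 929/2853 = 0.32562.
SE = √(0.219592 × 0.00149048) = 0.01809.
z = (0.31696 − 0.33089)/0.01809 = -0.01393/0.01809 = -0.770.
p-value = 2·P(Z > 0.770) ≈ 0.4413, so at α = 0.025 we fail to reject H₀.

z = -0.770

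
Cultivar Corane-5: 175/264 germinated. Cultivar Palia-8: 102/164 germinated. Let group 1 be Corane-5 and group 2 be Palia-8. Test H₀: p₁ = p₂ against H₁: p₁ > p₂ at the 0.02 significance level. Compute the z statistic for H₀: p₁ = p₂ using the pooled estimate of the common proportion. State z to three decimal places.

p̂₁ = 175/264 ≈ 0.662879, p̂₂ = 102/164 ≈ 0.621951.
Pooled p̂ = (175+102)/(264+164) = 277/428 = 0.647196.
SE = √(0.228333 × 0.00988544) = 0.047510.
z = (0.662879 − 0.621951)/0.047510 = 0.040928/0.047510 = 0.861.
p-value = P(Z > 0.861) ≈ 0.1945. With α = 0.02, fail to reject H₀.

z = 0.861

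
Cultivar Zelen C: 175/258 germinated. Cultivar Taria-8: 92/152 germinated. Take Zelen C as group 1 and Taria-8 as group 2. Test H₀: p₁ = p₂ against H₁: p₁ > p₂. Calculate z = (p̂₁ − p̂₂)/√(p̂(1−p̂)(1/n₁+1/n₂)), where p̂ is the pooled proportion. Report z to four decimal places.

p̂₁ = 175/258 ≈ 0.678295, p̂₂ = 92/152 ≈ 0.605263.
Pooled p̂ = (175+92)/(258+152) = 267/410 = 0.651220.
SE = √(p̂(1−p̂)(1/n₁+1/n₂)) = √(0.651220·0.348780·0.0104549) = √(0.00237465) = 0.048730.
z = (0.678295 − 0.605263)/0.048730 = 0.073032/0.048730 = 1.4987.

z = 1.4987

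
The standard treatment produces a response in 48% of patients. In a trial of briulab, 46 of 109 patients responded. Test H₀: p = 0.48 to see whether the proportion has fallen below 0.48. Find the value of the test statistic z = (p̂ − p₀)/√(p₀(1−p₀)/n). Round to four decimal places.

z = -1.2117

p̂ = 46/109 ≈ 0.422018.
SE = √(p₀(1−p₀)/n) = √(0.2496/109) = 0.047853.
z = (0.422018 − 0.48)/0.047853 = -0.057982/0.047853 = -1.2117.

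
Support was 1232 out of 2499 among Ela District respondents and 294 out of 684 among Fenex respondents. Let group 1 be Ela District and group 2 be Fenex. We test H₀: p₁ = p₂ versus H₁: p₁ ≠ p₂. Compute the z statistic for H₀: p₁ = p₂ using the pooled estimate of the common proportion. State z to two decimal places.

p̂₁ = 1232/2499 = 0.4930, p̂₂ = 294/684 = 0.4298.
Pooled p̂ = (1232+294)/(2499+684) = 1526/3183 = 0.4794.
SE = √(0.249577 × 0.00186215) = 0.0216.
z = (0.4930 − 0.4298)/0.0216 = 0.0632/0.0216 = 2.93.

z = 2.93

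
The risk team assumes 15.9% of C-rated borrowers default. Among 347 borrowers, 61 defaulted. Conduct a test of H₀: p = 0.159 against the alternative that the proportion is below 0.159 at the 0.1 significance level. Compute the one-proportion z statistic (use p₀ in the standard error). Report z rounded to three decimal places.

z = 0.855

p̂ = 61/347 ≈ 0.17579.
Standard error under H₀: √(0.159×0.841/347) = 0.01963.
z = (0.17579 − 0.159)/0.01963 = 0.01679/0.01963 = 0.855.
p-value = P(Z < 0.855) ≈ 0.8038. With α = 0.1, fail to reject H₀.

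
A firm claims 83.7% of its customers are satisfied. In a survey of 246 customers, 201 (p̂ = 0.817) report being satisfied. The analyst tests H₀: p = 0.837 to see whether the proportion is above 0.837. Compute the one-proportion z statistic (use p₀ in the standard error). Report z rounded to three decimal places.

z = -0.846

p̂ = 201/246 = 0.81707.
Under H₀, SE = √(0.837·0.163/246) = √(0.000554598) = 0.02355.
z = (0.81707 − 0.837)/0.02355 = -0.01993/0.02355 = -0.846.
p-value = P(Z > -0.846) ≈ 0.8013.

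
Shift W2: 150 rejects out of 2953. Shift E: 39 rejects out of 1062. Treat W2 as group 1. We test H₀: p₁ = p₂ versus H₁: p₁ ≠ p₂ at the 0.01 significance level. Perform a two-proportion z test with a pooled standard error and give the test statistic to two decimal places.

z = 1.86

p̂₁ = 150/2953 = 0.0508, p̂₂ = 39/1062 = 0.0367.
Pooled p̂ = (150+39)/(2953+1062) = 189/4015 = 0.0471.
SE = √(p̂(1−p̂)(1/n₁+1/n₂)) = √(0.0471·0.9529·0.00128026) = √(5.74293e-05) = 0.0076.
z = (0.0508 − 0.0367)/0.0076 = 0.0141/0.0076 = 1.86.
Two-sided p-value ≈ 2·Φ(−1.857) = 0.0633, so at α = 0.01 we fail to reject H₀.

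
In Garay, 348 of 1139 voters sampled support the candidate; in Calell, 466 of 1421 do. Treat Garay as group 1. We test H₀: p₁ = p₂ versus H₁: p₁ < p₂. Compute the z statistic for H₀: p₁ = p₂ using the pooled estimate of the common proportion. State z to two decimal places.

p̂₁ = 348/1139 ≈ 0.3055, p̂₂ = 466/1421 ≈ 0.3279.
Pooled p̂ = (348+466)/(1139+1421) = 814/2560 = 0.3180.
SE = √(0.216865 × 0.00158169) = 0.0185.
z = (0.3055 − 0.3279)/0.0185 = -0.0224/0.0185 = -1.21.
p-value = P(Z < -1.210) ≈ 0.1132.

z = -1.21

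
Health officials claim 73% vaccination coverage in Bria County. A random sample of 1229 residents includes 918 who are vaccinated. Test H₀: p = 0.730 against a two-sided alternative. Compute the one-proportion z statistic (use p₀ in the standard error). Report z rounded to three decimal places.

z = 1.338

p̂ = 918/1229 = 0.746949.
Standard error under H₀: √(0.73×0.27/1229) = 0.012664.
z = (0.746949 − 0.73)/0.012664 = 0.016949/0.012664 = 1.338.
Two-sided p-value ≈ 2·Φ(−1.338) = 0.1808.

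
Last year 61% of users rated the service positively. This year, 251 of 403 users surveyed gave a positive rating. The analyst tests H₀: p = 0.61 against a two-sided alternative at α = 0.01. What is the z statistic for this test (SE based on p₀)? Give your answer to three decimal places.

z = 0.528

p̂ = 251/403 = 0.62283.
Under H₀, SE = √(0.61·0.39/403) = √(0.000590323) = 0.02430.
z = (0.62283 − 0.61)/0.02430 = 0.01283/0.02430 = 0.528.
p-value = 2·P(Z > 0.528) ≈ 0.5975. With α = 0.01, fail to reject H₀.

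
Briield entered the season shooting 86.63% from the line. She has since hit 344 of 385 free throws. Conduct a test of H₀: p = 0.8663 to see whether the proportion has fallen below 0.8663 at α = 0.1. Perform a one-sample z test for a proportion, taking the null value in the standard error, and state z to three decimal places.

z = 1.569

p̂ = 344/385 = 0.89351.
SE = √(p₀(1−p₀)/n) = √(0.11582/385) = 0.01734.
z = (0.89351 − 0.8663)/0.01734 = 0.02721/0.01734 = 1.569.
p-value = P(Z < 1.569) ≈ 0.9416; since p > α = 0.1, fail to reject H₀.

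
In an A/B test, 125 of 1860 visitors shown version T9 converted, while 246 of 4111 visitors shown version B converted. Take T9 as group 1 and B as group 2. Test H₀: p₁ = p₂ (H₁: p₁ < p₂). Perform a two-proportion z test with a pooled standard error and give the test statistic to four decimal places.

z = 1.0918

p̂₁ = 125/1860 ≈ 0.067204, p̂₂ = 246/4111 ≈ 0.059839.
Pooled p̂ = (125+246)/(1860+4111) = 371/5971 = 0.062134.
SE = √(0.0582731 × 0.000780884) = 0.006746.
z = (0.067204 − 0.059839)/0.006746 = 0.007365/0.006746 = 1.0918.
p-value = P(Z < 1.092) ≈ 0.8625.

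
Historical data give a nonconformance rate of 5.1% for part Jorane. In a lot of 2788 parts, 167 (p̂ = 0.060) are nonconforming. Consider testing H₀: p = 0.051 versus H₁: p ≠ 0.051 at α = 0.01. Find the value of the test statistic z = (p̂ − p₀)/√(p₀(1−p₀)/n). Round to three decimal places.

z = 2.136

p̂ = 167/2788 ≈ 0.059900.
SE = √(p₀(1−p₀)/n) = √(0.048399/2788) = 0.004167.
z = (0.059900 − 0.051)/0.004167 = 0.008900/0.004167 = 2.136.
Two-sided p-value ≈ 2·Φ(−2.136) = 0.0327. With α = 0.01, fail to reject H₀.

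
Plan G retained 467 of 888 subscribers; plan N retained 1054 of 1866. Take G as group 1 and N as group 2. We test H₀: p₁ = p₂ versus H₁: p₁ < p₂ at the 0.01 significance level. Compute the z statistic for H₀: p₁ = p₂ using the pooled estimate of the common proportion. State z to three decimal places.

z = -1.921

p̂₁ = 467/888 = 0.52590, p̂₂ = 1054/1866 = 0.56484.
Pooled p̂ = (467+1054)/(888+1866) = 1521/2754 = 0.55229.
SE = √(p̂(1−p̂)(1/n₁+1/n₂)) = √(0.55229·0.44771·0.00166203) = √(0.000410964) = 0.02027.
z = (0.52590 − 0.56484)/0.02027 = -0.03894/0.02027 = -1.921.
p-value = P(Z < -1.921) ≈ 0.0274, so at α = 0.01 we fail to reject H₀.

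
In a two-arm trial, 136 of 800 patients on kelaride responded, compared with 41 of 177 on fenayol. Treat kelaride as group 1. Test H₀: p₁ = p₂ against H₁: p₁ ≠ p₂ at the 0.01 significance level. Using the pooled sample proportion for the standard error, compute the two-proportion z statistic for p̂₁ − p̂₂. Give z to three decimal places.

z = -1.927

p̂₁ = 136/800 = 0.17000, p̂₂ = 41/177 = 0.23164.
Pooled p̂ = (136+41)/(800+177) = 177/977 = 0.18117.
SE = √(p̂(1−p̂)(1/n₁+1/n₂)) = √(0.18117·0.81883·0.00689972) = √(0.00102354) = 0.03199.
z = (0.17000 − 0.23164)/0.03199 = -0.06164/0.03199 = -1.927.
p-value = 2·P(Z > 1.927) ≈ 0.0540. With α = 0.01, fail to reject H₀.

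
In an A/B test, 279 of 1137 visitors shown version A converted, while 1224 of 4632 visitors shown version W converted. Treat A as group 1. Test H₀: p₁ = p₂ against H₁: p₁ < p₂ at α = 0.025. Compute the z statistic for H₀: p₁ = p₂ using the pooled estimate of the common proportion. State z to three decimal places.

z = -1.299

p̂₁ = 279/1137 ≈ 0.24538, p̂₂ = 1224/4632 ≈ 0.26425.
Pooled p̂ = (279+1224)/(1137+4632) = 1503/5769 = 0.26053.
SE = √(p̂(1−p̂)(1/n₁+1/n₂)) = √(0.26053·0.73947·0.0010954) = √(0.000211033) = 0.01453.
z = (0.24538 − 0.26425)/0.01453 = -0.01887/0.01453 = -1.299.
p-value = P(Z < -1.299) ≈ 0.0970; since p > α = 0.025, fail to reject H₀.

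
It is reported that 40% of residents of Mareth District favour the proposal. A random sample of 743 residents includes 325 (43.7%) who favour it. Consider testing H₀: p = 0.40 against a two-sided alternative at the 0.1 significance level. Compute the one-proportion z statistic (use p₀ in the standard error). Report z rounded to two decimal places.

z = 2.08

p̂ = 325/743 = 0.4374.
SE = √(p₀(1−p₀)/n) = √(0.24/743) = 0.0180.
z = (0.4374 − 0.4)/0.0180 = 0.0374/0.0180 = 2.08.
p-value = 2·P(Z > 2.082) ≈ 0.0374, so at α = 0.1 we reject H₀.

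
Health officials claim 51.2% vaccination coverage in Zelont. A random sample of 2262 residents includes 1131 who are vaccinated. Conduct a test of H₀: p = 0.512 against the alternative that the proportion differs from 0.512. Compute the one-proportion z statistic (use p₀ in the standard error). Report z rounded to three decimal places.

z = -1.142

p̂ = 1131/2262 = 0.50000.
SE = √(p₀(1−p₀)/n) = √(0.24986/2262) = 0.01051.
z = (0.50000 − 0.512)/0.01051 = -0.01200/0.01051 = -1.142.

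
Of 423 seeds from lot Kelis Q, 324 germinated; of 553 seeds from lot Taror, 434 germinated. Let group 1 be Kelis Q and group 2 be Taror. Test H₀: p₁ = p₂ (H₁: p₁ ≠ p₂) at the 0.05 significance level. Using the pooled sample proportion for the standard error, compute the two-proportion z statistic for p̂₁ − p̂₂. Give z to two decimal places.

p̂₁ = 324/423 ≈ 0.7660, p̂₂ = 434/553 ≈ 0.7848.
Pooled p̂ = (324+434)/(423+553) = 758/976 = 0.7766.
SE = √(p̂(1−p̂)(1/n₁+1/n₂)) = √(0.7766·0.2234·0.00417238) = √(0.000723786) = 0.0269.
z = (0.7660 − 0.7848)/0.0269 = -0.0188/0.0269 = -0.70.
Two-sided p-value ≈ 2·Φ(−0.701) = 0.4835. With α = 0.05, fail to reject H₀.

z = -0.70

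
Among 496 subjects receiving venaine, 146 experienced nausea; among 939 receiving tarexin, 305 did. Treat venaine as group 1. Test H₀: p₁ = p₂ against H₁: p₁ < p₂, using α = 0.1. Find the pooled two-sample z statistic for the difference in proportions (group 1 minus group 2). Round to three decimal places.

p̂₁ = 146/496 = 0.29435, p̂₂ = 305/939 = 0.32481.
Pooled p̂ = (146+305)/(496+939) = 451/1435 = 0.31429.
SE = √(p̂(1−p̂)(1/n₁+1/n₂)) = √(0.31429·0.68571·0.00308109) = √(0.000664007) = 0.02577.
z = (0.29435 − 0.32481)/0.02577 = -0.03046/0.02577 = -1.182.
p-value = P(Z < -1.182) ≈ 0.1186; since p > α = 0.1, fail to reject H₀.

z = -1.182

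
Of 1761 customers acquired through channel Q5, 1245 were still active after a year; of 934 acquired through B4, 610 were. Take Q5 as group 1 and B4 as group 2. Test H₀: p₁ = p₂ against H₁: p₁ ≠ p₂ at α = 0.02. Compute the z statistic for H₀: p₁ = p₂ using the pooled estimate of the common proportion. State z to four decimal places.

p̂₁ = 1245/1761 ≈ 0.7069847, p̂₂ = 610/934 ≈ 0.6531049.
Pooled p̂ = (1245+610)/(1761+934) = 1855/2695 = 0.6883117.
SE = √(0.214539 × 0.00163852) = 0.0187490.
z = (0.7069847 − 0.6531049)/0.0187490 = 0.0538798/0.0187490 = 2.8737.
Two-sided p-value ≈ 2·Φ(−2.874) = 0.0041. With α = 0.02, reject H₀.

z = 2.8737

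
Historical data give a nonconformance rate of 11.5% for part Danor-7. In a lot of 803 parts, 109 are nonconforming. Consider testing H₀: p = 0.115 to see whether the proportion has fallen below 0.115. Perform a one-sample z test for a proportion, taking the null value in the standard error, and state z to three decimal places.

p̂ = 109/803 ≈ 0.13574.
SE = √(p₀(1−p₀)/n) = √(0.10178/803) = 0.01126.
z = (0.13574 − 0.115)/0.01126 = 0.02074/0.01126 = 1.842.
p-value = P(Z < 1.842) ≈ 0.9673.

z = 1.842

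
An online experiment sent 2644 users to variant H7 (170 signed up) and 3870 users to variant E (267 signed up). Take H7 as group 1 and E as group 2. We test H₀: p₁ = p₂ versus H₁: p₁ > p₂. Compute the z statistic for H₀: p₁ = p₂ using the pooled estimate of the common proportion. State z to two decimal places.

p̂₁ = 170/2644 = 0.06430, p̂₂ = 267/3870 = 0.06899.
Pooled p̂ = (170+267)/(2644+3870) = 437/6514 = 0.06709.
SE = √(p̂(1−p̂)(1/n₁+1/n₂)) = √(0.06709·0.93291·0.000636613) = √(3.98429e-05) = 0.00631.
z = (0.06430 − 0.06899)/0.00631 = -0.00469/0.00631 = -0.74.

z = -0.74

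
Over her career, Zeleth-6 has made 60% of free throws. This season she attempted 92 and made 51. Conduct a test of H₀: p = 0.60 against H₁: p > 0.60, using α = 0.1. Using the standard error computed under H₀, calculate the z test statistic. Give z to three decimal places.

p̂ = 51/92 ≈ 0.55435.
Under H₀, SE = √(0.6·0.4/92) = √(0.0026087) = 0.05108.
z = (0.55435 − 0.6)/0.05108 = -0.04565/0.05108 = -0.894.
p-value = P(Z > -0.894) ≈ 0.8143, so at α = 0.1 we fail to reject H₀.

z = -0.894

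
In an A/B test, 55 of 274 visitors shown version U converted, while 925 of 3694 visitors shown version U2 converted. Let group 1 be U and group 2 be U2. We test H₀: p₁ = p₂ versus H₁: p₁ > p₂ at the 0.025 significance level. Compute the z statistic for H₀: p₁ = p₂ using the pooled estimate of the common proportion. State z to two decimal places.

z = -1.84

p̂₁ = 55/274 = 0.2007, p̂₂ = 925/3694 = 0.2504.
Pooled p̂ = (55+925)/(274+3694) = 980/3968 = 0.2470.
SE = √(0.185979 × 0.00392034) = 0.0270.
z = (0.2007 − 0.2504)/0.0270 = -0.0497/0.0270 = -1.84.
p-value = P(Z > -1.840) ≈ 0.9671, so at α = 0.025 we fail to reject H₀.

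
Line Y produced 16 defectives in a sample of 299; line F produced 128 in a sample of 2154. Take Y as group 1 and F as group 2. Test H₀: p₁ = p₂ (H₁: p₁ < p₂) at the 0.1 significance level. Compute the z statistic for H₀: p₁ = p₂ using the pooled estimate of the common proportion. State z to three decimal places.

z = -0.408

p̂₁ = 16/299 = 0.053512, p̂₂ = 128/2154 = 0.059424.
Pooled p̂ = (16+128)/(299+2154) = 144/2453 = 0.058704.
SE = √(0.0552575 × 0.00380873) = 0.014507.
z = (0.053512 − 0.059424)/0.014507 = -0.005912/0.014507 = -0.408.
p-value = P(Z < -0.408) ≈ 0.3418, so at α = 0.1 we fail to reject H₀.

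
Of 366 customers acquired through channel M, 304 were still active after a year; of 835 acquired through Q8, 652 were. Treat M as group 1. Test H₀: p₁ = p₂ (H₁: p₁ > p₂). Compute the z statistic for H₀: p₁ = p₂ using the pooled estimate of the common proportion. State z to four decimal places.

z = 1.9699

p̂₁ = 304/366 ≈ 0.8306011, p̂₂ = 652/835 ≈ 0.7808383.
Pooled p̂ = (304+652)/(366+835) = 956/1201 = 0.7960033.
SE = √(0.162382 × 0.00392985) = 0.0252614.
z = (0.8306011 − 0.7808383)/0.0252614 = 0.0497628/0.0252614 = 1.9699.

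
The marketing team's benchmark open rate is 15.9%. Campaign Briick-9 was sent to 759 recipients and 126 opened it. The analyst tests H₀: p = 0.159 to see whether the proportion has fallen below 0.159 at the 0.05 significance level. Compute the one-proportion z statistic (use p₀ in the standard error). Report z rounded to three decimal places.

p̂ = 126/759 = 0.16601.
Standard error under H₀: √(0.159×0.841/759) = 0.01327.
z = (0.16601 − 0.159)/0.01327 = 0.00701/0.01327 = 0.528.
p-value = P(Z < 0.528) ≈ 0.7012; since p > α = 0.05, fail to reject H₀.

z = 0.528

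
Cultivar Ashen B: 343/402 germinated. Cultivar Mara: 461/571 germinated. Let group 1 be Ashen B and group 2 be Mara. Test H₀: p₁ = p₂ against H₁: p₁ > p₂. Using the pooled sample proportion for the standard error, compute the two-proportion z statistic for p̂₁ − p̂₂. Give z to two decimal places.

z = 1.86

p̂₁ = 343/402 ≈ 0.85323, p̂₂ = 461/571 ≈ 0.80736.
Pooled p̂ = (343+461)/(402+571) = 804/973 = 0.82631.
SE = √(p̂(1−p̂)(1/n₁+1/n₂)) = √(0.82631·0.17369·0.00423888) = √(0.00060837) = 0.02467.
z = (0.85323 − 0.80736)/0.02467 = 0.04587/0.02467 = 1.86.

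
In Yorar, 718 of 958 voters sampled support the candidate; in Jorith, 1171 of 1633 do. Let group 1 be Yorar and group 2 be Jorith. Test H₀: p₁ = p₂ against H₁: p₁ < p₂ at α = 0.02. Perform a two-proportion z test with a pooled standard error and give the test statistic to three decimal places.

p̂₁ = 718/958 = 0.749478, p̂₂ = 1171/1633 = 0.717085.
Pooled p̂ = (718+1171)/(958+1633) = 1889/2591 = 0.729062.
SE = √(0.197531 × 0.00165621) = 0.018087.
z = (0.749478 − 0.717085)/0.018087 = 0.032393/0.018087 = 1.791.
p-value = P(Z < 1.791) ≈ 0.9633. With α = 0.02, fail to reject H₀.

z = 1.791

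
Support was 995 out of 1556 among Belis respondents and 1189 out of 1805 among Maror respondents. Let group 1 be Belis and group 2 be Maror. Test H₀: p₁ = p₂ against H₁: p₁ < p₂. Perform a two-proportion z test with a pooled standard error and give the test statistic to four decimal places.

z = -1.1675

p̂₁ = 995/1556 ≈ 0.639460, p̂₂ = 1189/1805 ≈ 0.658726.
Pooled p̂ = (995+1189)/(1556+1805) = 2184/3361 = 0.649807.
SE = √(0.227558 × 0.00119669) = 0.016502.
z = (0.639460 − 0.658726)/0.016502 = -0.019266/0.016502 = -1.1675.
p-value = P(Z < -1.167) ≈ 0.1215.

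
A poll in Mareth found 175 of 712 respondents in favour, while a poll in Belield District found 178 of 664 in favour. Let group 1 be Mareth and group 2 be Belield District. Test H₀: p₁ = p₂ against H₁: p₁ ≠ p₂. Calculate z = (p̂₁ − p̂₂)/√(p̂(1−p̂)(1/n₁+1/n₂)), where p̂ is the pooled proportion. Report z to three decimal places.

z = -0.946

p̂₁ = 175/712 ≈ 0.24579, p̂₂ = 178/664 ≈ 0.26807.
Pooled p̂ = (175+178)/(712+664) = 353/1376 = 0.25654.
SE = √(0.190728 × 0.00291052) = 0.02356.
z = (0.24579 − 0.26807)/0.02356 = -0.02228/0.02356 = -0.946.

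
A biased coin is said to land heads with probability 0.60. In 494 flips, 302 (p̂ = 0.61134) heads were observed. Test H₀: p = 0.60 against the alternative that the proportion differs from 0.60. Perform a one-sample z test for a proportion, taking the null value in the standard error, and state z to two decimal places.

z = 0.51

p̂ = 302/494 ≈ 0.6113.
Standard error under H₀: √(0.6×0.4/494) = 0.0220.
z = (0.6113 − 0.6)/0.0220 = 0.0113/0.0220 = 0.51.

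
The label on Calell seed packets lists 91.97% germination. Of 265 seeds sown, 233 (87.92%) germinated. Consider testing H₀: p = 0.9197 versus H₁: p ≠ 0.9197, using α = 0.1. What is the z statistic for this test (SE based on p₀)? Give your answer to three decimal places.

p̂ = 233/265 ≈ 0.879245.
Standard error under H₀: √(0.9197×0.0803/265) = 0.016694.
z = (0.879245 − 0.9197)/0.016694 = -0.040455/0.016694 = -2.423.
p-value = 2·P(Z > 2.423) ≈ 0.0154. With α = 0.1, reject H₀.

z = -2.423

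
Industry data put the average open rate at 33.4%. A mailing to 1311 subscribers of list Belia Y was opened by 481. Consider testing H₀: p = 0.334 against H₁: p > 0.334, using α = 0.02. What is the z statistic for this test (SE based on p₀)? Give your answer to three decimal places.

p̂ = 481/1311 ≈ 0.36690.
Under H₀, SE = √(0.334·0.666/1311) = √(0.000169675) = 0.01303.
z = (0.36690 − 0.334)/0.01303 = 0.03290/0.01303 = 2.525.
p-value = P(Z > 2.525) ≈ 0.0058, so at α = 0.02 we reject H₀.

z = 2.525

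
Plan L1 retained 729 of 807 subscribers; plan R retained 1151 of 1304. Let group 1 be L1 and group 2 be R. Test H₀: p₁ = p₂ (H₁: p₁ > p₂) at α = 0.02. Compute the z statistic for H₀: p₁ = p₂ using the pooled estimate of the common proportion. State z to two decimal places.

p̂₁ = 729/807 = 0.90335, p̂₂ = 1151/1304 = 0.88267.
Pooled p̂ = (729+1151)/(807+1304) = 1880/2111 = 0.89057.
SE = √(p̂(1−p̂)(1/n₁+1/n₂)) = √(0.89057·0.10943·0.00200603) = √(0.000195493) = 0.01398.
z = (0.90335 − 0.88267)/0.01398 = 0.02068/0.01398 = 1.48.
p-value = P(Z > 1.479) ≈ 0.0696, so at α = 0.02 we fail to reject H₀.

z = 1.48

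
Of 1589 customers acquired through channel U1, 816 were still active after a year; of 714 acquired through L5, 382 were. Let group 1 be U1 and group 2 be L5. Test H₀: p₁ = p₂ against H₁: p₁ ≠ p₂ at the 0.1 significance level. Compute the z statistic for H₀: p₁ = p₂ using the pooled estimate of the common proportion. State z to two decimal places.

z = -0.95

p̂₁ = 816/1589 ≈ 0.51353, p̂₂ = 382/714 ≈ 0.53501.
Pooled p̂ = (816+382)/(1589+714) = 1198/2303 = 0.52019.
SE = √(p̂(1−p̂)(1/n₁+1/n₂)) = √(0.52019·0.47981·0.00202989) = √(0.000506644) = 0.02251.
z = (0.51353 − 0.53501)/0.02251 = -0.02148/0.02251 = -0.95.
Two-sided p-value ≈ 2·Φ(−0.954) = 0.3399. With α = 0.1, fail to reject H₀.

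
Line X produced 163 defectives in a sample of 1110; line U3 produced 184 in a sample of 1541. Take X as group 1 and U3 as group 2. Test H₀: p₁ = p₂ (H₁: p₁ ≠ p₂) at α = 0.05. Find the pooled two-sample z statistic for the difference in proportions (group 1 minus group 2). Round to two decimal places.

p̂₁ = 163/1110 ≈ 0.14685, p̂₂ = 184/1541 ≈ 0.11940.
Pooled p̂ = (163+184)/(1110+1541) = 347/2651 = 0.13089.
SE = √(0.113761 × 0.00154983) = 0.01328.
z = (0.14685 − 0.11940)/0.01328 = 0.02745/0.01328 = 2.07.
Two-sided p-value ≈ 2·Φ(−2.067) = 0.0387. With α = 0.05, reject H₀.

z = 2.07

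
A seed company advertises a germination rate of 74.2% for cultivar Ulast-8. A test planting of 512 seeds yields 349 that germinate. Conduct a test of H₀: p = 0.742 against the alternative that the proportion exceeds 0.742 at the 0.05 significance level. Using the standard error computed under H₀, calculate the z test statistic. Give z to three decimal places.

p̂ = 349/512 = 0.681641.
SE = √(p₀(1−p₀)/n) = √(0.19144/512) = 0.019336.
z = (0.681641 − 0.742)/0.019336 = -0.060359/0.019336 = -3.122.
p-value = P(Z > -3.122) ≈ 0.9991. With α = 0.05, fail to reject H₀.

z = -3.122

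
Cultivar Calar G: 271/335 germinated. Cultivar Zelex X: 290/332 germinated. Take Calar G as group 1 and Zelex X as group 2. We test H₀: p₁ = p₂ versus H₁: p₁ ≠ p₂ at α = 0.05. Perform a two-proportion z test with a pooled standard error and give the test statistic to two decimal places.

z = -2.28

p̂₁ = 271/335 = 0.8090, p̂₂ = 290/332 = 0.8735.
Pooled p̂ = (271+290)/(335+332) = 561/667 = 0.8411.
SE = √(0.133665 × 0.00599712) = 0.0283.
z = (0.8090 − 0.8735)/0.0283 = -0.0645/0.0283 = -2.28.
Two-sided p-value ≈ 2·Φ(−2.280) = 0.0226; since p < α = 0.05, reject H₀.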